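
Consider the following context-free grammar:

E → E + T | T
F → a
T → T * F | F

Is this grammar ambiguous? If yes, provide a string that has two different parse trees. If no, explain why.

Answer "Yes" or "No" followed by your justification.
This is the standard stratified expression grammar: '+' is introduced only by the left-recursive rule E → E + T and '*' only by the left-recursive rule T → T * F, with F → a. For any string, the last '+' must be the one produced at the root E (everything after it is a T containing no '+'), and likewise within each T the last '*' is produced at its root. This fixes the parse tree uniquely (left-associative, '*' binding tighter than '+'), so every string has exactly one parse tree.

Final answer: No - the grammar is unambiguous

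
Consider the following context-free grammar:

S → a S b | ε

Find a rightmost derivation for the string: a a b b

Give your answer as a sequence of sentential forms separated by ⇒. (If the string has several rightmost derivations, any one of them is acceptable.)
Start with S.
Step 1: the rightmost non-terminal is S; apply S → a S b:  a S b
Step 2: the rightmost non-terminal is S; apply S → a S b:  a a S b b
Step 3: the rightmost non-terminal is S; apply S → ε:  a a b b

Final answer: S ⇒ a S b ⇒ a a S b b ⇒ a a b b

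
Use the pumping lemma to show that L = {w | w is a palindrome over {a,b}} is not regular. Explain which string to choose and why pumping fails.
Language: L = {w | w is a palindrome over {a,b}} (strings that read the same forwards and backwards)
Step 1: Assume for contradiction that L is regular, with pumping length p.
Step 2: Choose s = a^p b a^p. Then s ∈ L (it reads the same forwards and backwards) and |s| ≥ p.
Step 3: Consider any decomposition s = xyz with |xy| ≤ p and |y| > 0. Since |xy| ≤ p and the first p symbols of s are all a's, y = a^k for some k with 1 ≤ k ≤ p.
Step 4: Pumping up (i = 2): xy²z = a^(p+k) b a^p. Its reverse is a^p b a^(p+k) ≠ a^(p+k) b a^p (the single b is no longer in the middle), so xy²z is not a palindrome and xy²z ∉ L.
This contradicts the pumping lemma, so L is not regular.

Final answer: Choose s = a^p b a^p. Since |xy| ≤ p, y = a^k with k ≥ 1. Then xy²z = a^(p+k) b a^p is not a palindrome, so ∉ L.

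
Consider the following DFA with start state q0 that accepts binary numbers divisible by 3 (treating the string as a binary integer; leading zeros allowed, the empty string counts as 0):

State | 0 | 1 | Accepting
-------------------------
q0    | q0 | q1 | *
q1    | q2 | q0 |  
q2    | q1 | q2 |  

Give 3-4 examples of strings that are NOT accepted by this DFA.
Any strings that end in a non-accepting state work; for example:
"10": q0 → q1 → q2; q2 is not accepting → rejected
"0010": q0 → q0 → q0 → q1 → q2; q2 is not accepting → rejected
"0101": q0 → q0 → q1 → q2 → q2; q2 is not accepting → rejected
"1110": q0 → q1 → q0 → q1 → q2; q2 is not accepting → rejected

Final answer: "10", "0010", "0101", "1110"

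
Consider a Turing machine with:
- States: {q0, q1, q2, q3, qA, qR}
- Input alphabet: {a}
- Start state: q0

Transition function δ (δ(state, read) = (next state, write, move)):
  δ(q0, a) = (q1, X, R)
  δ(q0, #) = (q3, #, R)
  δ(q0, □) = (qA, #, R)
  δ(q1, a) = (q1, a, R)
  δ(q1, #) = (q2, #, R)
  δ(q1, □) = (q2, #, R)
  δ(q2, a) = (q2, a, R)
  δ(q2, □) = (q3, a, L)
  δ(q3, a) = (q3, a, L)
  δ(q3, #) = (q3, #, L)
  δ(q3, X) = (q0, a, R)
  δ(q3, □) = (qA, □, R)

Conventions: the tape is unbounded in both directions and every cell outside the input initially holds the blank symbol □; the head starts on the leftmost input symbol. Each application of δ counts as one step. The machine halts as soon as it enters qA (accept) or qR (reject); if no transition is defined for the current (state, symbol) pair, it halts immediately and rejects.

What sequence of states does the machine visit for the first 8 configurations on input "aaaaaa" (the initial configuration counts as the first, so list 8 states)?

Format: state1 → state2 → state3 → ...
Step 0: [q0]aaaaaa (head at position 0)
Step 1: δ(q0, a) = (q1, X, R)  ⊢  X[q1]aaaaa (head at position 1)
Step 2: δ(q1, a) = (q1, a, R)  ⊢  Xa[q1]aaaa (head at position 2)
Step 3: δ(q1, a) = (q1, a, R)  ⊢  Xaa[q1]aaa (head at position 3)
Step 4: δ(q1, a) = (q1, a, R)  ⊢  Xaaa[q1]aa (head at position 4)
Step 5: δ(q1, a) = (q1, a, R)  ⊢  Xaaaa[q1]a (head at position 5)
Step 6: δ(q1, a) = (q1, a, R)  ⊢  Xaaaaa[q1]□ (head at position 6)
Step 7: δ(q1, □) = (q2, #, R)  ⊢  Xaaaaa#[q2]□ (head at position 7)
Reading off the states of these 8 configurations: q0 → q1 → q1 → q1 → q1 → q1 → q1 → q2

Final answer: q0 → q1 → q1 → q1 → q1 → q1 → q1 → q2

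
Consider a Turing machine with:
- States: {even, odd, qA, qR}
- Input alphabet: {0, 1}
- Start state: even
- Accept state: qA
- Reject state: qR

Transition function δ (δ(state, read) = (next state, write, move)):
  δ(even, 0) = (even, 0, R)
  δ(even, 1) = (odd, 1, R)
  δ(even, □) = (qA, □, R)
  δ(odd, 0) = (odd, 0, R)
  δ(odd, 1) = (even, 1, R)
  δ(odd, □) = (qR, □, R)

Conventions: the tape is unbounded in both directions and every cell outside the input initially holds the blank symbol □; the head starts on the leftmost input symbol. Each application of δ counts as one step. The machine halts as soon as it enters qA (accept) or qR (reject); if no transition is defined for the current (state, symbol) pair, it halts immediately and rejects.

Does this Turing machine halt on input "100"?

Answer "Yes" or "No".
Step 0: [even]100 (head at position 0)
Step 1: δ(even, 1) = (odd, 1, R)  ⊢  1[odd]00 (head at position 1)
Step 2: δ(odd, 0) = (odd, 0, R)  ⊢  10[odd]0 (head at position 2)
Step 3: δ(odd, 0) = (odd, 0, R)  ⊢  100[odd]□ (head at position 3)
Step 4: δ(odd, □) = (qR, □, R)  ⊢  100□[qR]□ (head at position 4)
The machine is in qR, so it halts and rejects.
It halts after 4 steps.

Final answer: Yes - halts after 4 steps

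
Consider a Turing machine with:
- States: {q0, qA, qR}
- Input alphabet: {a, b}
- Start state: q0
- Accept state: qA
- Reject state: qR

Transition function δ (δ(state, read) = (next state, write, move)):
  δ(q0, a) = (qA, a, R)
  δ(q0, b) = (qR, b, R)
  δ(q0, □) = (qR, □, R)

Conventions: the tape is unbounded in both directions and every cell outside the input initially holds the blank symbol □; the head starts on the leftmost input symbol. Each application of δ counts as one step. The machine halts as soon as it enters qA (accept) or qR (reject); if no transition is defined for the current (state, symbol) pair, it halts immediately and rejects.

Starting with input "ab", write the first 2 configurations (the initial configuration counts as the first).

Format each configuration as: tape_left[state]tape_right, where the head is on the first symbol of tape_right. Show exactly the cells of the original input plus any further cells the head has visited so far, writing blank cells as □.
Step 0: [q0]ab (head at position 0)
Step 1: δ(q0, a) = (qA, a, R)  ⊢  a[qA]b (head at position 1)

Final answer: [q0]ab ⊢ a[qA]b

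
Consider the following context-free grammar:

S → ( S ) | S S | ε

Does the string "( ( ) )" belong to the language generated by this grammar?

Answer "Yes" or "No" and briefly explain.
A derivation exists: S ⇒ ( S ) ⇒ ( ( S ) ) ⇒ ( ( ) ) (using S → ( S ) twice, then S → ε).

Final answer: Yes - a valid derivation exists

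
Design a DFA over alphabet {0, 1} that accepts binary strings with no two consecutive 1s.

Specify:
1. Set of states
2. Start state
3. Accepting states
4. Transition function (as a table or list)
One valid DFA (any DFA recognizing the same language is acceptable):
States: {q0, q1, dead}
Start: q0
Accepting: {q0, q1}
Transitions (accepting states marked with *):
State | 0 | 1 | Accepting
-------------------------
q0    | q0 | q1 | *
q1    | q0 | dead | *
dead  | dead | dead |  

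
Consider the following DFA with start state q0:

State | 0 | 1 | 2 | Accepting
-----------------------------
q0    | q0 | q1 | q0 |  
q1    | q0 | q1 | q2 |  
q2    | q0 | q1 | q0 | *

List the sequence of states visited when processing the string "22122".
q0 → q0 → q0 → q1 → q2 → q0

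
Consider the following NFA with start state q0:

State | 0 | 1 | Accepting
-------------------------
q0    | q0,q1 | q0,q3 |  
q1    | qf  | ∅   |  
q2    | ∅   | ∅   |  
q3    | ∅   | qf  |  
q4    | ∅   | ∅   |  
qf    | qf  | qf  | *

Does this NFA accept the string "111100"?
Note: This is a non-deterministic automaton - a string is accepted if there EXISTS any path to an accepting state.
Track the set of states the NFA could be in: start {q0}
Read '1': {q0} → {q0, q3}
Read '1': {q0, q3} → {q0, q3, qf}
Read '1': {q0, q3, qf} → {q0, q3, qf}
Read '1': {q0, q3, qf} → {q0, q3, qf}
Read '0': {q0, q3, qf} → {q0, q1, qf}
Read '0': {q0, q1, qf} → {q0, q1, qf}
Final set {q0, q1, qf} contains accepting state(s) {qf} → accepted.

Final answer: Yes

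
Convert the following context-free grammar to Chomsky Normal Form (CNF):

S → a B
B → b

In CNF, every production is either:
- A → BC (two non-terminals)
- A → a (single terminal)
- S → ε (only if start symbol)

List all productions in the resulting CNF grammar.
The grammar has no ε-productions or unit productions to eliminate.
S → a B has terminal a in a right-hand side of length ≥ 2: introduce T_a → a and use T_a in place of a.
B → b is already in CNF (single terminal) – keep it.
S → a B becomes S → T_a B.
Resulting CNF grammar (3 productions): T_a → a; B → b; S → T_a B

Final answer: T_a → a; B → b; S → T_a B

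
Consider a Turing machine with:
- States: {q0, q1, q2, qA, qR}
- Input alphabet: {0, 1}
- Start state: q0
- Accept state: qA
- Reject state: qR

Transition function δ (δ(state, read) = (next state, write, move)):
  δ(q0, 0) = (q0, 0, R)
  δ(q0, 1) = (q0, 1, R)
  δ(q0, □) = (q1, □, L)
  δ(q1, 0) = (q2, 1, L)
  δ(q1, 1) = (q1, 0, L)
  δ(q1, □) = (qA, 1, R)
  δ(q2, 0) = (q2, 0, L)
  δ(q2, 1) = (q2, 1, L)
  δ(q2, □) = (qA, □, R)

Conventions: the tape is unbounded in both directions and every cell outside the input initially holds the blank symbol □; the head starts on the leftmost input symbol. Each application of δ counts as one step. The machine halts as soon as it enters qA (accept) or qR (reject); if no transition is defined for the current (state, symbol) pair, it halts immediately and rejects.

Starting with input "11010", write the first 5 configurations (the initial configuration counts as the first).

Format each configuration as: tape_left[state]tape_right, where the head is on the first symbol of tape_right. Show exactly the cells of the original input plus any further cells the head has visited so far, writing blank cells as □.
Step 0: [q0]11010 (head at position 0)
Step 1: δ(q0, 1) = (q0, 1, R)  ⊢  1[q0]1010 (head at position 1)
Step 2: δ(q0, 1) = (q0, 1, R)  ⊢  11[q0]010 (head at position 2)
Step 3: δ(q0, 0) = (q0, 0, R)  ⊢  110[q0]10 (head at position 3)
Step 4: δ(q0, 1) = (q0, 1, R)  ⊢  1101[q0]0 (head at position 4)

Final answer: [q0]11010 ⊢ 1[q0]1010 ⊢ 11[q0]010 ⊢ 110[q0]10 ⊢ 1101[q0]0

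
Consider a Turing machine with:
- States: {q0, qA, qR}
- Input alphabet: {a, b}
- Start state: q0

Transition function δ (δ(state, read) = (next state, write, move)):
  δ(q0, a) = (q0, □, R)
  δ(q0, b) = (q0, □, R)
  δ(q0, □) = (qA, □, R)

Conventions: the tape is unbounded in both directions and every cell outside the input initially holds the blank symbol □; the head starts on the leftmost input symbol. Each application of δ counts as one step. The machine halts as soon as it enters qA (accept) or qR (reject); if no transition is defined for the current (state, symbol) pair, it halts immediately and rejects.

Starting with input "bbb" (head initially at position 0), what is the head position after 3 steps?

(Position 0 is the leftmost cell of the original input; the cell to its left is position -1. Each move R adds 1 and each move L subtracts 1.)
Step 0: [q0]bbb (head at position 0)
Step 1: δ(q0, b) = (q0, □, R)  ⊢  □[q0]bb (head at position 1)
Step 2: δ(q0, b) = (q0, □, R)  ⊢  □□[q0]b (head at position 2)
Step 3: δ(q0, b) = (q0, □, R)  ⊢  □□□[q0]□ (head at position 3)
Head position after 3 steps: 3

Final answer: Position 3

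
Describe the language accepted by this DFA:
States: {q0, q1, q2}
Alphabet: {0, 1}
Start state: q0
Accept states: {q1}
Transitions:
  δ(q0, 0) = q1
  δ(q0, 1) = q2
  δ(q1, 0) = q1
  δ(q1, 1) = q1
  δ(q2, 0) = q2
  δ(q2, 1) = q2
Analyzing the DFA structure:
Start state: q0
Accept states: {q1}
Interpreting what each state remembers (checking against the transitions):
  q0: nothing has been read yet
  q1: the first symbol was 0
  q2: the first symbol was 1 (trap state)
  δ(q0, 0): in q0 (nothing has been read yet), after reading 0 we have: the first symbol was 0 → q1
  δ(q0, 1): in q0 (nothing has been read yet), after reading 1 we have: the first symbol was 1 (trap state) → q2
  δ(q1, 0): in q1 (the first symbol was 0), after reading 0 we have: the first symbol was 0 → q1
  δ(q1, 1): in q1 (the first symbol was 0), after reading 1 we have: the first symbol was 0 → q1
  δ(q2, 0): in q2 (the first symbol was 1 (trap state)), after reading 0 we have: the first symbol was 1 (trap state) → q2
  δ(q2, 1): in q2 (the first symbol was 1 (trap state)), after reading 1 we have: the first symbol was 1 (trap state) → q2
A string is accepted iff it ends in {q1}, i.e. the first symbol was 0.
Language: All binary strings starting with 0

Final answer: All binary strings starting with 0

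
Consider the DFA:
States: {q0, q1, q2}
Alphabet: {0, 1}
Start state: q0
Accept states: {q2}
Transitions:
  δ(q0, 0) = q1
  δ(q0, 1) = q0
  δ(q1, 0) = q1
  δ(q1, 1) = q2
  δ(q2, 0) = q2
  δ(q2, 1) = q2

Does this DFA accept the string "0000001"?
Processing string "0000001":
  q0 --0--> q1
  q1 --0--> q1
  q1 --0--> q1
  q1 --0--> q1
  q1 --0--> q1
  q1 --0--> q1
  q1 --1--> q2
Final state: q2
Accept states: {q2}
q2 is an accept state, so the string is accepted.

Final answer: Yes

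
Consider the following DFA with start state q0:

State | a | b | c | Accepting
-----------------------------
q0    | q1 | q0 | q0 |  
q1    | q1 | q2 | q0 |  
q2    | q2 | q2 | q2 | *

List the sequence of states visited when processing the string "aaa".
q0 → q1 → q1 → q1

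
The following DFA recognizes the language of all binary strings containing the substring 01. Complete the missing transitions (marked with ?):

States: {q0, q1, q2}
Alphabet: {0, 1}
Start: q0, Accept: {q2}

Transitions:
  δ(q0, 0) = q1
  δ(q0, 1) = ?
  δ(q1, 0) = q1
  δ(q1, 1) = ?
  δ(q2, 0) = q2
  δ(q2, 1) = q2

What each state remembers (consistent with the given transitions and accept states):
  q0: 01 not seen yet and the last symbol was not 0
  q1: 01 not seen yet and the last symbol was 0
  q2: the substring 01 has already been seen
Filling in the missing entries:
  δ(q0, 1): in q0 (01 not seen yet and the last symbol was not 0), after reading 1 we have: 01 not seen yet and the last symbol was not 0 → q0
  δ(q1, 1): in q1 (01 not seen yet and the last symbol was 0), after reading 1 we have: the substring 01 has already been seen → q2

Final answer: δ(q0, 1) = q0; δ(q1, 1) = q2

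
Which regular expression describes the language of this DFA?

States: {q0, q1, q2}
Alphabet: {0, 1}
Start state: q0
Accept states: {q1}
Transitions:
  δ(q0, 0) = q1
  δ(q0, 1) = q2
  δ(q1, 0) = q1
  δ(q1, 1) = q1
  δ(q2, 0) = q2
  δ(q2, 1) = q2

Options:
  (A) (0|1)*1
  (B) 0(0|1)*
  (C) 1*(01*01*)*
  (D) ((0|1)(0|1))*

Testing sample strings against the DFA:
  '11' -> rejected
  '00010' -> accepted
  '0010' -> accepted
  '0100' -> accepted
Checking each option for a counterexample:
  (A) (0|1)*1: '0' is accepted by the DFA but does not match the regex → eliminated
  (B) 0(0|1)*: agrees with the DFA on all strings of length ≤ 4
  (C) 1*(01*01*)*: ε is rejected by the DFA but matches the regex → eliminated
  (D) ((0|1)(0|1))*: ε is rejected by the DFA but matches the regex → eliminated
Only (B) 0(0|1)* is consistent with the DFA.

Final answer: (B) 0(0|1)*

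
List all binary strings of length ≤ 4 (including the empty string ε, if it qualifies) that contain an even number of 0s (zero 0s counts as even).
Checking every binary string of length 0 to 4:
  Length 0: accepted: ε | rejected: (none)
  Length 1: accepted: 1 | rejected: 0
  Length 2: accepted: 00, 11 | rejected: 01, 10
  Length 3: accepted: 001, 010, 100, 111 | rejected: 000, 011, 101, 110
  Length 4: accepted: 0000, 0011, 0101, 0110, 1001, 1010, 1100, 1111 | rejected: 0001, 0010, 0100, 0111, 1000, 1011, 1101, 1110
Total: 16 string(s).

Final answer: ε, 1, 00, 11, 001, 010, 100, 111, 0000, 0011, 0101, 0110, 1001, 1010, 1100, 1111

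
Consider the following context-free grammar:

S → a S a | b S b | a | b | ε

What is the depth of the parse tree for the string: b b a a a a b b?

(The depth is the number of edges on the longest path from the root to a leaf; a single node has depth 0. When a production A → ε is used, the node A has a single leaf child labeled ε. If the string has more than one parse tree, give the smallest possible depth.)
The string has even length 8, so its (unique) parse tree peels off matching outer symbols: S → b S b, S → b S b, S → a S a, S → a S a, and finally S → ε for the empty middle.
The S nodes are at depths 0..4; the ε leaf under the innermost S is at depth 5 (terminal leaves are at depths 1..4).
Depth = 5.

Final answer: 5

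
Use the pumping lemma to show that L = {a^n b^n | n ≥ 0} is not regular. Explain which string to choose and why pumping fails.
Language: L = {a^n b^n | n ≥ 0} (equal numbers of a's followed by b's)
Step 1: Assume for contradiction that L is regular, with pumping length p.
Step 2: Choose s = a^p b^p. Then s ∈ L (it has p a's followed by p b's) and |s| ≥ p.
Step 3: Consider any decomposition s = xyz with |xy| ≤ p and |y| > 0. Since |xy| ≤ p and the first p symbols of s are all a's, y = a^k for some k with 1 ≤ k ≤ p.
Step 4: Pumping up (i = 2): xy²z = a^(p+k) b^p, which has more a's than b's, so xy²z ∉ L.
This contradicts the pumping lemma, so L is not regular.

Final answer: Choose s = a^p b^p. Since |xy| ≤ p, y = a^k with k ≥ 1. Then xy²z = a^(p+k) b^p ∉ L.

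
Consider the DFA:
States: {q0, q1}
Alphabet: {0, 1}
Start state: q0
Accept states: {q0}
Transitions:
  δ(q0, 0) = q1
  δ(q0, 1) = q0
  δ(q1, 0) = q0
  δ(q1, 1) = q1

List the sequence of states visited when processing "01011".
Starting at q0
Read '0': q0 -> q1
Read '1': q1 -> q1
Read '0': q1 -> q0
Read '1': q0 -> q0
Read '1': q0 -> q0

Final answer: q0 -> q1 -> q1 -> q0 -> q0 -> q0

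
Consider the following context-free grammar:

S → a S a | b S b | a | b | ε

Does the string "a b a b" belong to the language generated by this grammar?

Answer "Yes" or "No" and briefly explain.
Every production places the same symbol at both ends (or yields a single symbol / ε), so every derived string is a palindrome. a b a b reversed is b a b a ≠ a b a b, so it is not a palindrome and cannot be derived (already the first step fails: the string starts with a but ends with b, so neither S → a S a nor S → b S b fits).

Final answer: No - no valid derivation exists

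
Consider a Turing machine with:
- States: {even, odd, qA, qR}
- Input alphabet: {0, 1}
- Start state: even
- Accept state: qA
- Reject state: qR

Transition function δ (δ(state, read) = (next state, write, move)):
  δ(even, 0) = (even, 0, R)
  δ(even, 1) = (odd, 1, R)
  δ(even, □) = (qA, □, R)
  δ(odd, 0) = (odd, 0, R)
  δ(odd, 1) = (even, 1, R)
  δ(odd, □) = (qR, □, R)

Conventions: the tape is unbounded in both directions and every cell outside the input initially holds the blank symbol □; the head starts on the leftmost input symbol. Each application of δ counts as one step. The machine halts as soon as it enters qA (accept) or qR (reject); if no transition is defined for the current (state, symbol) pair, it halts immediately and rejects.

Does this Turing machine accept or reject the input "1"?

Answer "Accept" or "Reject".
Step 0: [even]1 (head at position 0)
Step 1: δ(even, 1) = (odd, 1, R)  ⊢  1[odd]□ (head at position 1)
Step 2: δ(odd, □) = (qR, □, R)  ⊢  1□[qR]□ (head at position 2)
The machine is in qR, so it halts and rejects.

Final answer: Reject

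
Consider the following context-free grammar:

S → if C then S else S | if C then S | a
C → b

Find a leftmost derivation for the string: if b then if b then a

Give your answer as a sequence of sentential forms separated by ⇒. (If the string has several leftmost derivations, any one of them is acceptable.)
Start with S.
Step 1: the leftmost non-terminal is S; apply S → if C then S:  if C then S
Step 2: the leftmost non-terminal is C; apply C → b:  if b then S
Step 3: the leftmost non-terminal is S; apply S → if C then S:  if b then if C then S
Step 4: the leftmost non-terminal is C; apply C → b:  if b then if b then S
Step 5: the leftmost non-terminal is S; apply S → a:  if b then if b then a

Final answer: S ⇒ if C then S ⇒ if b then S ⇒ if b then if C then S ⇒ if b then if b then S ⇒ if b then if b then a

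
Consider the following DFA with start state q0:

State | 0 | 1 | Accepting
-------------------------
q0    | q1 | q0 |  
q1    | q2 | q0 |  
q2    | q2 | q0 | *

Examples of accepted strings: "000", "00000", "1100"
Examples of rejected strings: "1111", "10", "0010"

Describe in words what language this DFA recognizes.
binary strings ending with '00'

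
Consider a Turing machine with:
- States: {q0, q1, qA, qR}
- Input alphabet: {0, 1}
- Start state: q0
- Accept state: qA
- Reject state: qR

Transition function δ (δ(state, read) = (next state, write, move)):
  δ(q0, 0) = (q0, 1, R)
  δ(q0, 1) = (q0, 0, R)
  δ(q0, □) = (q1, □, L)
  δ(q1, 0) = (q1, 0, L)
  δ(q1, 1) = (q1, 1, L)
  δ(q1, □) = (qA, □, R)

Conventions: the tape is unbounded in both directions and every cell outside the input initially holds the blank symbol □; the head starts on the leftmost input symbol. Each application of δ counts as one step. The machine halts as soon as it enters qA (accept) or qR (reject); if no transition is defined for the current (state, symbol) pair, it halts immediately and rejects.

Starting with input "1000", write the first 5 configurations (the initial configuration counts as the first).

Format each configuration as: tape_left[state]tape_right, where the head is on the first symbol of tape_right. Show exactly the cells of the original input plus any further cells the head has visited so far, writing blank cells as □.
Step 0: [q0]1000 (head at position 0)
Step 1: δ(q0, 1) = (q0, 0, R)  ⊢  0[q0]000 (head at position 1)
Step 2: δ(q0, 0) = (q0, 1, R)  ⊢  01[q0]00 (head at position 2)
Step 3: δ(q0, 0) = (q0, 1, R)  ⊢  011[q0]0 (head at position 3)
Step 4: δ(q0, 0) = (q0, 1, R)  ⊢  0111[q0]□ (head at position 4)

Final answer: [q0]1000 ⊢ 0[q0]000 ⊢ 01[q0]00 ⊢ 011[q0]0 ⊢ 0111[q0]□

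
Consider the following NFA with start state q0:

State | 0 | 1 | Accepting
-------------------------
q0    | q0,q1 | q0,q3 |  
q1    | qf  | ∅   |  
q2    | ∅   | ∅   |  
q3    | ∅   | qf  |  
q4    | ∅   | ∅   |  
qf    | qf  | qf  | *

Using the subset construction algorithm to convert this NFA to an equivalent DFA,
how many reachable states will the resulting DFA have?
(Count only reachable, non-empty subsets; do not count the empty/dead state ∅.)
Start subset: {q0}
{q0}: on 0 → {q0, q1}, on 1 → {q0, q3}
{q0, q1}: on 0 → {q0, q1, qf}, on 1 → {q0, q3}
{q0, q3}: on 0 → {q0, q1}, on 1 → {q0, q3, qf}
{q0, q1, qf}: on 0 → {q0, q1, qf}, on 1 → {q0, q3, qf}
{q0, q3, qf}: on 0 → {q0, q1, qf}, on 1 → {q0, q3, qf}
Reachable non-empty subsets: {q0}, {q0, q1}, {q0, q3}, {q0, q1, qf}, {q0, q3, qf} — 5 in total.

Final answer: 5 states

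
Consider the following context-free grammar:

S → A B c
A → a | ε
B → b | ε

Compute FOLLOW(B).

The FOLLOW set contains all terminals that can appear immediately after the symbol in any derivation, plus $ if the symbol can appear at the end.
B occurs in S → A B c, immediately followed by the terminal c. So FOLLOW(B) = {c}.

Final answer: {c}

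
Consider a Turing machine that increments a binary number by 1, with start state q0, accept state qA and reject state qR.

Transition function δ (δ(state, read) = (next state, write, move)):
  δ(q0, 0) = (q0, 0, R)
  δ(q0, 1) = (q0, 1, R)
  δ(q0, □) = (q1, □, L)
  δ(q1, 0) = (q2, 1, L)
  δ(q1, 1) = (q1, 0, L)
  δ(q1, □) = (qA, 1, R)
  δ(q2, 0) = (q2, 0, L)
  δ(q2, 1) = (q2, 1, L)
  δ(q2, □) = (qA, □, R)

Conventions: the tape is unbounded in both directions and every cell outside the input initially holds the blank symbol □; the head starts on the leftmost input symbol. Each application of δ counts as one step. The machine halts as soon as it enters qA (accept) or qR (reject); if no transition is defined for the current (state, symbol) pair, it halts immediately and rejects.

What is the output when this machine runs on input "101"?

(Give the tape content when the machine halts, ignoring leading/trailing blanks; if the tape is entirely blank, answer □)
Step 0: [q0]101 (head at position 0)
Step 1: δ(q0, 1) = (q0, 1, R)  ⊢  1[q0]01 (head at position 1)
Step 2: δ(q0, 0) = (q0, 0, R)  ⊢  10[q0]1 (head at position 2)
Step 3: δ(q0, 1) = (q0, 1, R)  ⊢  101[q0]□ (head at position 3)
Step 4: δ(q0, □) = (q1, □, L)  ⊢  10[q1]1□ (head at position 2)
Step 5: δ(q1, 1) = (q1, 0, L)  ⊢  1[q1]00□ (head at position 1)
Step 6: δ(q1, 0) = (q2, 1, L)  ⊢  [q2]110□ (head at position 0)
Step 7: δ(q2, 1) = (q2, 1, L)  ⊢  [q2]□110□ (head at position -1)
Step 8: δ(q2, □) = (qA, □, R)  ⊢  □[qA]110□ (head at position 0)
The machine is in qA, so it halts and accepts.
Tape content when halted (ignoring surrounding blanks): 110

Final answer: Output: 110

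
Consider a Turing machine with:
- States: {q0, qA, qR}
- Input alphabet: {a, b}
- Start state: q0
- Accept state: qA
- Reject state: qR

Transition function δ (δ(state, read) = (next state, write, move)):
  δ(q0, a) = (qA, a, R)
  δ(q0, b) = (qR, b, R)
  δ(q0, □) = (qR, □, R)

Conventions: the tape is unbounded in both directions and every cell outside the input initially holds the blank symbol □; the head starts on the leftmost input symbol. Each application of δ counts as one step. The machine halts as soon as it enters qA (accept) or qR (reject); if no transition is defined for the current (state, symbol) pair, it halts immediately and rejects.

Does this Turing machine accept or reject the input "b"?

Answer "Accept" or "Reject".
Step 0: [q0]b (head at position 0)
Step 1: δ(q0, b) = (qR, b, R)  ⊢  b[qR]□ (head at position 1)
The machine is in qR, so it halts and rejects.

Final answer: Reject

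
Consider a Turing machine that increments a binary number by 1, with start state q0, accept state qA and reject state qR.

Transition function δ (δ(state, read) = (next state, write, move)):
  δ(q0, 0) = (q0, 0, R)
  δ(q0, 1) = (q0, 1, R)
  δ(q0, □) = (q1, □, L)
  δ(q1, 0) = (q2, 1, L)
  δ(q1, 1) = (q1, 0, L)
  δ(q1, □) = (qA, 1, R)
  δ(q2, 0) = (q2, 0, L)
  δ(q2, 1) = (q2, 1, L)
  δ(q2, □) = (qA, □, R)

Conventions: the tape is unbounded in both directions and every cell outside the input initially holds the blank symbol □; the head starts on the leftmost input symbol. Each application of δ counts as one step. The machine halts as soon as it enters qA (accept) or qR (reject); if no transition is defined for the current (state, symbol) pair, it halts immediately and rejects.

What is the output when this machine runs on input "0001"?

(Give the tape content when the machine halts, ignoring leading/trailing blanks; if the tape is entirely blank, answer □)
Step 0: [q0]0001 (head at position 0)
Step 1: δ(q0, 0) = (q0, 0, R)  ⊢  0[q0]001 (head at position 1)
Step 2: δ(q0, 0) = (q0, 0, R)  ⊢  00[q0]01 (head at position 2)
Step 3: δ(q0, 0) = (q0, 0, R)  ⊢  000[q0]1 (head at position 3)
Step 4: δ(q0, 1) = (q0, 1, R)  ⊢  0001[q0]□ (head at position 4)
Step 5: δ(q0, □) = (q1, □, L)  ⊢  000[q1]1□ (head at position 3)
Step 6: δ(q1, 1) = (q1, 0, L)  ⊢  00[q1]00□ (head at position 2)
Step 7: δ(q1, 0) = (q2, 1, L)  ⊢  0[q2]010□ (head at position 1)
Step 8: δ(q2, 0) = (q2, 0, L)  ⊢  [q2]0010□ (head at position 0)
Step 9: δ(q2, 0) = (q2, 0, L)  ⊢  [q2]□0010□ (head at position -1)
Step 10: δ(q2, □) = (qA, □, R)  ⊢  □[qA]0010□ (head at position 0)
The machine is in qA, so it halts and accepts.
Tape content when halted (ignoring surrounding blanks): 0010

Final answer: Output: 0010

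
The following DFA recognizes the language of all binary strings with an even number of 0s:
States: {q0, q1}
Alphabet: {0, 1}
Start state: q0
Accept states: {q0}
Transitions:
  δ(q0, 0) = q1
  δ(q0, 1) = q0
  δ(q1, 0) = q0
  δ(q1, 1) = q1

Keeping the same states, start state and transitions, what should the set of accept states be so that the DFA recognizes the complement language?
The DFA is complete (every state has a transition on every symbol), so the complement
is recognized by the same DFA with accepting and non-accepting states swapped.
Original accept states: {q0}
Complement accept states = All states - Original accept states
= {q0, q1} - {q0}
= {q1}
Complement language: strings with an ODD number of 0s

Final answer: {q1}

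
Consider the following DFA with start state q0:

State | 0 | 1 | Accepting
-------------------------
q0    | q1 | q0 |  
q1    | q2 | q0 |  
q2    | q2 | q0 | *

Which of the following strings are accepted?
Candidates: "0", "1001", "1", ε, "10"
"0": q0 → q1; q1 is not accepting → rejected
"1001": q0 → q0 → q1 → q2 → q0; q0 is not accepting → rejected
"1": q0 → q0; q0 is not accepting → rejected
ε: q0; q0 is not accepting → rejected
"10": q0 → q0 → q1; q1 is not accepting → rejected

Final answer: None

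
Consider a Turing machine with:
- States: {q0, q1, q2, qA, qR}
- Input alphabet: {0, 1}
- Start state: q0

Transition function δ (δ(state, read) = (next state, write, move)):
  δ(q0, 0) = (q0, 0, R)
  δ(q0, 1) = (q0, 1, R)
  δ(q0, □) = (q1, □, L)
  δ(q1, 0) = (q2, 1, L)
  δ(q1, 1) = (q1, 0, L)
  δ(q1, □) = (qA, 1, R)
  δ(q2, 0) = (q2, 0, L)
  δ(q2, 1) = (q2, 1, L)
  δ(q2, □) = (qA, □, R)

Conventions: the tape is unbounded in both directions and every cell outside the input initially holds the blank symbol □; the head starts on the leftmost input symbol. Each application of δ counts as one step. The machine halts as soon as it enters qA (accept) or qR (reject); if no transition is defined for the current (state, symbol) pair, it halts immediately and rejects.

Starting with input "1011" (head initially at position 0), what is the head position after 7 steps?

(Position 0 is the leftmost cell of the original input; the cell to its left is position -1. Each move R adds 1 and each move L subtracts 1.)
Step 0: [q0]1011 (head at position 0)
Step 1: δ(q0, 1) = (q0, 1, R)  ⊢  1[q0]011 (head at position 1)
Step 2: δ(q0, 0) = (q0, 0, R)  ⊢  10[q0]11 (head at position 2)
Step 3: δ(q0, 1) = (q0, 1, R)  ⊢  101[q0]1 (head at position 3)
Step 4: δ(q0, 1) = (q0, 1, R)  ⊢  1011[q0]□ (head at position 4)
Step 5: δ(q0, □) = (q1, □, L)  ⊢  101[q1]1□ (head at position 3)
Step 6: δ(q1, 1) = (q1, 0, L)  ⊢  10[q1]10□ (head at position 2)
Step 7: δ(q1, 1) = (q1, 0, L)  ⊢  1[q1]000□ (head at position 1)
Head position after 7 steps: 1

Final answer: Position 1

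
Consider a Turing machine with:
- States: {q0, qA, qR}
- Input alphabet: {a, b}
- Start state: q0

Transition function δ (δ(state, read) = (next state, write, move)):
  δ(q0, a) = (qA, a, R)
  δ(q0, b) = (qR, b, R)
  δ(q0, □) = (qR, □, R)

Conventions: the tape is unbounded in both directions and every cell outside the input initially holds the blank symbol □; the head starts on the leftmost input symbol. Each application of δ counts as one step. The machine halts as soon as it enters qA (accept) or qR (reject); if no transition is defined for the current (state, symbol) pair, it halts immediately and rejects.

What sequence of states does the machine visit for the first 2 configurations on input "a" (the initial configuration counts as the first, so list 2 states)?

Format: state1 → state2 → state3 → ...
Step 0: [q0]a (head at position 0)
Step 1: δ(q0, a) = (qA, a, R)  ⊢  a[qA]□ (head at position 1)
Reading off the states of these 2 configurations: q0 → qA

Final answer: q0 → qA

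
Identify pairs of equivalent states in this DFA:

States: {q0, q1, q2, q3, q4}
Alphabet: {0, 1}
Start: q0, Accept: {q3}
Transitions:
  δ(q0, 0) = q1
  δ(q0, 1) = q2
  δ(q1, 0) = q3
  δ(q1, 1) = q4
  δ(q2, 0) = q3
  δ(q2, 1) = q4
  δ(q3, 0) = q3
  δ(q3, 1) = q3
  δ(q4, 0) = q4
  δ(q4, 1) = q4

Using the table-filling algorithm:
Round 0 – mark pairs where exactly one state is accepting: (q0,q3), (q1,q3), (q2,q3), (q3,q4)
Round 1 – newly marked: (q0,q1) [on 0: q1 vs q3, already marked]; (q0,q2) [on 0: q1 vs q3, already marked]; (q1,q4) [on 0: q3 vs q4, already marked]; (q2,q4) [on 0: q3 vs q4, already marked]
Round 2 – newly marked: (q0,q4) [on 0: q1 vs q4, already marked]
No further pairs can be marked.
(q1, q2) unmarked: δ(q1,0)=q3, δ(q2,0)=q3; δ(q1,1)=q4, δ(q2,1)=q4 → equivalent
Equivalent pairs: (q1, q2)

Final answer: Equivalent pairs: (q1, q2)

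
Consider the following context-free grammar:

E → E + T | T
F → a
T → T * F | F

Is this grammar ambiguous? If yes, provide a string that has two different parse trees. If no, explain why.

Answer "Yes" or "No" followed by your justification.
This is the standard stratified expression grammar: '+' is introduced only by the left-recursive rule E → E + T and '*' only by the left-recursive rule T → T * F, with F → a. For any string, the last '+' must be the one produced at the root E (everything after it is a T containing no '+'), and likewise within each T the last '*' is produced at its root. This fixes the parse tree uniquely (left-associative, '*' binding tighter than '+'), so every string has exactly one parse tree.

Final answer: No - the grammar is unambiguous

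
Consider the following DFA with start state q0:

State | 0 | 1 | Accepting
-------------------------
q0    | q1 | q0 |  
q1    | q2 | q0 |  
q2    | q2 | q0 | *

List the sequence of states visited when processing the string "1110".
q0 → q0 → q0 → q0 → q1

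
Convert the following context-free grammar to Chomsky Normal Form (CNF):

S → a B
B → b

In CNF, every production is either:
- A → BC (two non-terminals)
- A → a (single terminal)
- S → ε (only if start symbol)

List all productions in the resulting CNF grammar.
The grammar has no ε-productions or unit productions to eliminate.
S → a B has terminal a in a right-hand side of length ≥ 2: introduce T_a → a and use T_a in place of a.
B → b is already in CNF (single terminal) – keep it.
S → a B becomes S → T_a B.
Resulting CNF grammar (3 productions): T_a → a; B → b; S → T_a B

Final answer: T_a → a; B → b; S → T_a B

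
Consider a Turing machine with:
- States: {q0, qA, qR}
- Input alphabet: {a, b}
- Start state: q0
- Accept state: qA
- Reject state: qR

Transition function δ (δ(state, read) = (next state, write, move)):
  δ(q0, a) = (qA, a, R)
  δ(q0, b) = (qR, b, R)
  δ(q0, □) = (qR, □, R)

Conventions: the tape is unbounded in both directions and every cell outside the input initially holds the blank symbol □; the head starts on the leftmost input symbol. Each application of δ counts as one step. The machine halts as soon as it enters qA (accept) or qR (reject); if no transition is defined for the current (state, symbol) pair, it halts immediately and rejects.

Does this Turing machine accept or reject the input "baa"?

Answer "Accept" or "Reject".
Step 0: [q0]baa (head at position 0)
Step 1: δ(q0, b) = (qR, b, R)  ⊢  b[qR]aa (head at position 1)
The machine is in qR, so it halts and rejects.

Final answer: Reject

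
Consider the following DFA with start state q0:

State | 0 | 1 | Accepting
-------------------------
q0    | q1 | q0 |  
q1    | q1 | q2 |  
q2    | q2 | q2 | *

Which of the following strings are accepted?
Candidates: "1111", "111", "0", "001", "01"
"1111": q0 → q0 → q0 → q0 → q0; q0 is not accepting → rejected
"111": q0 → q0 → q0 → q0; q0 is not accepting → rejected
"0": q0 → q1; q1 is not accepting → rejected
"001": q0 → q1 → q1 → q2; q2 is accepting → accepted
"01": q0 → q1 → q2; q2 is accepting → accepted

Final answer: "001", "01"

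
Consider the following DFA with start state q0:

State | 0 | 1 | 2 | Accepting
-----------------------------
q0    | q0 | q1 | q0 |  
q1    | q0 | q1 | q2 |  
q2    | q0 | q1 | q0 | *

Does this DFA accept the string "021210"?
Start in q0.
Read '0': q0 → q0
Read '2': q0 → q0
Read '1': q0 → q1
Read '2': q1 → q2
Read '1': q2 → q1
Read '0': q1 → q0
Final state q0 is not accepting, so the string is rejected.

Final answer: No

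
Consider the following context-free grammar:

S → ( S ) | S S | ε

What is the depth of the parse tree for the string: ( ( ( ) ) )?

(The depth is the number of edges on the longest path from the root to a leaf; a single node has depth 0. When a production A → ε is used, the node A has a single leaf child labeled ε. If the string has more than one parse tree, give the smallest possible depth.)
The string is 3 nested pairs. The shallowest parse tree applies S → ( S ) 3 times (one node per nested pair, each a child of the previous) and then S → ε in the middle.
S nodes at depths 0..3, ε leaf at depth 4; parentheses leaves are at depths 1..3.
(Using S → S S with an S → ε child anywhere only adds levels, so it cannot give a shallower tree.)
Depth = 4.

Final answer: 4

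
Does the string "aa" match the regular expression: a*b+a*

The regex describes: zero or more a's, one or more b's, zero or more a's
No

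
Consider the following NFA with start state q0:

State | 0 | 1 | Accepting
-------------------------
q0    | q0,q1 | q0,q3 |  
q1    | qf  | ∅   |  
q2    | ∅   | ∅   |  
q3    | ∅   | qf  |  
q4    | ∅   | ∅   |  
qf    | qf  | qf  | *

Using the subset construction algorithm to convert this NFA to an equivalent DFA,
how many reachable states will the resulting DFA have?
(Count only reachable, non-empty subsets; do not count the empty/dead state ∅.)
Start subset: {q0}
{q0}: on 0 → {q0, q1}, on 1 → {q0, q3}
{q0, q1}: on 0 → {q0, q1, qf}, on 1 → {q0, q3}
{q0, q3}: on 0 → {q0, q1}, on 1 → {q0, q3, qf}
{q0, q1, qf}: on 0 → {q0, q1, qf}, on 1 → {q0, q3, qf}
{q0, q3, qf}: on 0 → {q0, q1, qf}, on 1 → {q0, q3, qf}
Reachable non-empty subsets: {q0}, {q0, q1}, {q0, q3}, {q0, q1, qf}, {q0, q3, qf} — 5 in total.

Final answer: 5 states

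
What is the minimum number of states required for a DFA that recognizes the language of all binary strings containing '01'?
Language: binary strings containing '01'
Lower bound (Myhill–Nerode): the prefixes ε, 0, 01 are pairwise distinguishable:
  ε vs 01: suffix ε distinguishes them (ε is rejected, 01 is accepted)
  0 vs 01: suffix ε distinguishes them (0 is rejected, 01 is accepted)
  ε vs 0: suffix 1 distinguishes them (ε·1 = 1 is rejected, 0·1 = 01 is accepted)
So any DFA needs at least 3 states.
Upper bound: a DFA with 3 states exists (one state per class above: 'no progress', 'last symbol 0', and 'seen 01' (accepting sink)).
Minimum states: 3

Final answer: 3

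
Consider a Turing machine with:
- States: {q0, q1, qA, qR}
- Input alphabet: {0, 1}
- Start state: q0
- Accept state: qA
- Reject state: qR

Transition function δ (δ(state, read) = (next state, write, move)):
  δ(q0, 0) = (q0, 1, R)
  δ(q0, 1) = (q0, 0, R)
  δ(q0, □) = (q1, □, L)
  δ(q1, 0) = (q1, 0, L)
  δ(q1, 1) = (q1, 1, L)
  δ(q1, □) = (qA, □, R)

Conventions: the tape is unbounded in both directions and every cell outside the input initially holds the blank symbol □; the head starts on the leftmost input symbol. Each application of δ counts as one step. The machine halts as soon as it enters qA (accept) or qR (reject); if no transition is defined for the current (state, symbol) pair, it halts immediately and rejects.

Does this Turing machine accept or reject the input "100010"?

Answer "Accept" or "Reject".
Step 0: [q0]100010 (head at position 0)
Step 1: δ(q0, 1) = (q0, 0, R)  ⊢  0[q0]00010 (head at position 1)
Step 2: δ(q0, 0) = (q0, 1, R)  ⊢  01[q0]0010 (head at position 2)
Step 3: δ(q0, 0) = (q0, 1, R)  ⊢  011[q0]010 (head at position 3)
Step 4: δ(q0, 0) = (q0, 1, R)  ⊢  0111[q0]10 (head at position 4)
Step 5: δ(q0, 1) = (q0, 0, R)  ⊢  01110[q0]0 (head at position 5)
Step 6: δ(q0, 0) = (q0, 1, R)  ⊢  011101[q0]□ (head at position 6)
Step 7: δ(q0, □) = (q1, □, L)  ⊢  01110[q1]1□ (head at position 5)
Step 8: δ(q1, 1) = (q1, 1, L)  ⊢  0111[q1]01□ (head at position 4)
Step 9: δ(q1, 0) = (q1, 0, L)  ⊢  011[q1]101□ (head at position 3)
Step 10: δ(q1, 1) = (q1, 1, L)  ⊢  01[q1]1101□ (head at position 2)
Step 11: δ(q1, 1) = (q1, 1, L)  ⊢  0[q1]11101□ (head at position 1)
Step 12: δ(q1, 1) = (q1, 1, L)  ⊢  [q1]011101□ (head at position 0)
Step 13: δ(q1, 0) = (q1, 0, L)  ⊢  [q1]□011101□ (head at position -1)
Step 14: δ(q1, □) = (qA, □, R)  ⊢  □[qA]011101□ (head at position 0)
The machine is in qA, so it halts and accepts.

Final answer: Accept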